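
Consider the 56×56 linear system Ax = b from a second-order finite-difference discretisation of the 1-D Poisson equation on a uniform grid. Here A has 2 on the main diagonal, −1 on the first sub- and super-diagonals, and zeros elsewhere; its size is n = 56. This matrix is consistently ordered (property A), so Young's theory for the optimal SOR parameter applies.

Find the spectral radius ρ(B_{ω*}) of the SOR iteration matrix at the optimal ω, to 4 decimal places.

ρ_SOR = 0.8956

[ρ_J] n=56: ρ(B_J) = cos(π/(n+1)) = cos(π/57) = 0.9985.
√(1 − cos²(π/57)) = sin(π/57) ≈ 0.05509.
So ω* = 2/1.05509 = 1.8956 (Young).
ρ(B_{ω*}) = ω*−1 = 0.8956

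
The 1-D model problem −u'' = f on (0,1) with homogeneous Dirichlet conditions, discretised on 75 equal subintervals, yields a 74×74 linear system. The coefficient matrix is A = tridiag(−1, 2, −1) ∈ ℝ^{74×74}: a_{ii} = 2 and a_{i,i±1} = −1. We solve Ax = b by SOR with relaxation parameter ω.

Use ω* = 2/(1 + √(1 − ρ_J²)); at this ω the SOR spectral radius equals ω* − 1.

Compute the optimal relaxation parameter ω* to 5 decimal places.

ω* = 1.91961

With n=74, ρ(Jacobi) = cos(π/75) = 0.99912.
√(1−ρ_J²) simplifies to sin(π/75) = 0.041876.
Young: ω* = 2/(1+√(1−ρ_J²)) = 2/(1+0.041876) = 2/1.041876 = 1.91961.
At ω = 1.91961 every |λ(B_ω)| = ω−1, so ρ_SOR = 0.91961.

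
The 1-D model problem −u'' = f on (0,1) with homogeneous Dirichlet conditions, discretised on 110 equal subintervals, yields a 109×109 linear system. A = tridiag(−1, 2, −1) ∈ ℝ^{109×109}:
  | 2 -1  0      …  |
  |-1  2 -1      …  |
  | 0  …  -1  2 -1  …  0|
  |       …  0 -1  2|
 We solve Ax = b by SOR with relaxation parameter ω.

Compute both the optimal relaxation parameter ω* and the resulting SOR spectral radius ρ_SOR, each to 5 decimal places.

ρ_J = max_k |cos(kπ/110)| = cos(π/110) = 0.99959
√(1−ρ_J²) simplifies to sin(π/110) = 0.028556.
ω* = 2 / (1 + 0.028556) = 2 / 1.028556 ≈ 1.94447.
[ρ_SOR] ω* − 1 = 0.94447.

ω* = 1.94447, ρ_SOR = 0.94447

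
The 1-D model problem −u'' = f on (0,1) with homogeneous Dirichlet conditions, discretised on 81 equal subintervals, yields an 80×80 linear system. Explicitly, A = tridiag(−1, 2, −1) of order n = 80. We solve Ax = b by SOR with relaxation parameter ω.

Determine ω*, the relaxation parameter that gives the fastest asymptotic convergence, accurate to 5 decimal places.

ω* = 1.92534

n=80: λ(B_J) = 1 − λ(A)/2 = cos(kπ/81); k=1 gives ρ_J = 0.99925.
√(1 − cos²(π/81)) = sin(π/81) ≈ 0.038775.
[ω*] 2 ÷ (1 + 0.038775) = 2 ÷ 1.038775 = 1.92534.
ρ(B_{ω*}) = ω*−1 = 0.92534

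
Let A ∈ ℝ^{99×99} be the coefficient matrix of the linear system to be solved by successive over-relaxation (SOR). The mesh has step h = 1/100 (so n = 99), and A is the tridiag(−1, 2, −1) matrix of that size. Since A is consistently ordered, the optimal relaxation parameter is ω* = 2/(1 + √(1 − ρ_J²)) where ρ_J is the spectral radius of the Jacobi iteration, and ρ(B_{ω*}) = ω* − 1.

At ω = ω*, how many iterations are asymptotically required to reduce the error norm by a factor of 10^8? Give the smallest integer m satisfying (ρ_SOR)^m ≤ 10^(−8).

m = 294

B_J for the 99×99 system has eigenvalues cos(kπ/100); ρ_J = cos(π/100) = 0.9995066.
root = sin(π/100) = 0.0314108  (since 1−cos² = sin²).
So ω* = 2/1.0314108 = 1.9390916 (Young).
Hence ρ(B_{ω*}) = 1.9390916 − 1 = 0.9390916.
Need (0.9390916)^m ≤ 10^(−8): m ≥ 8·ln10/|ln 0.9390916| = 18.4207/0.0628423 = 293.126 ⇒ m = 294.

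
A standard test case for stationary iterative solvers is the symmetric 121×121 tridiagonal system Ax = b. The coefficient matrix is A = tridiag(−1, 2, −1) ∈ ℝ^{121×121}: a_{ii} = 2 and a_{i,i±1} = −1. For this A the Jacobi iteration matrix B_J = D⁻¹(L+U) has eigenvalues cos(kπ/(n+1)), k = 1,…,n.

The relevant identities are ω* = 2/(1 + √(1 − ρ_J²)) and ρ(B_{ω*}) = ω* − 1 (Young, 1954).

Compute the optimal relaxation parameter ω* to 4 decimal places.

n=121: λ(B_J) = 1 − λ(A)/2 = cos(kπ/122); k=1 gives ρ_J = 0.9997.
root = sin(π/122) = 0.02575  (since 1−cos² = sin²).
ω* = 2/(1 + 0.02575) = 2/1.02575 = 1.9498.
ρ(B_{ω*}) = ω*−1 = 0.9498

ω* = 1.9498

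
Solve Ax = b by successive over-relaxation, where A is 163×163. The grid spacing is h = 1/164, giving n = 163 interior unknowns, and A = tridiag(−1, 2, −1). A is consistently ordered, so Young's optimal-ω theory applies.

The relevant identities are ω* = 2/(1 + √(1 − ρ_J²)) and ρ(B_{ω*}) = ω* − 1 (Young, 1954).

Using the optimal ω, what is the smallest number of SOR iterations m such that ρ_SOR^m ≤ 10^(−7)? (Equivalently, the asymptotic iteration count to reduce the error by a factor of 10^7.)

m = 421

spectrum of D⁻¹(L+U) = {cos(kπ/164) : 1≤k≤163}; ρ_J = cos(π/164) = 0.9998165.
√(1 − cos²(π/164)) = sin(π/164) ≈ 0.0191549.
ω* = 2/(1 + 0.0191549) = 2/1.0191549 = 1.9624102.
Hence ρ(B_{ω*}) = 1.9624102 − 1 = 0.9624102.
Need (0.9624102)^m ≤ 10^(−7): m ≥ 7·ln10/|ln 0.9624102| = 16.1181/0.0383145 = 420.679 ⇒ m = 421.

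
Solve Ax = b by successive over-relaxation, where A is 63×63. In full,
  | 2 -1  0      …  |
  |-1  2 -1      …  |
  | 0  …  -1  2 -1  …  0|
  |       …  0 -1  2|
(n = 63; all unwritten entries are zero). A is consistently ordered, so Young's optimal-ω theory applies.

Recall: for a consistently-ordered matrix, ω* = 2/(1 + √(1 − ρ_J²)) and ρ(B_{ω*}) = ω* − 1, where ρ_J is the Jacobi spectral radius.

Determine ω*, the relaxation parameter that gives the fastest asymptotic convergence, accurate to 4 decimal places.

ω* = 1.9065

n=63: λ(B_J) = 1 − λ(A)/2 = cos(kπ/64); k=1 gives ρ_J = 0.9988.
√(1−ρ_J²) = |sin(π/64)| = 0.04907
ω* = 2 / (1 + 0.04907) = 2 / 1.04907 ≈ 1.9065.
[ρ_SOR] ω* − 1 = 0.9065.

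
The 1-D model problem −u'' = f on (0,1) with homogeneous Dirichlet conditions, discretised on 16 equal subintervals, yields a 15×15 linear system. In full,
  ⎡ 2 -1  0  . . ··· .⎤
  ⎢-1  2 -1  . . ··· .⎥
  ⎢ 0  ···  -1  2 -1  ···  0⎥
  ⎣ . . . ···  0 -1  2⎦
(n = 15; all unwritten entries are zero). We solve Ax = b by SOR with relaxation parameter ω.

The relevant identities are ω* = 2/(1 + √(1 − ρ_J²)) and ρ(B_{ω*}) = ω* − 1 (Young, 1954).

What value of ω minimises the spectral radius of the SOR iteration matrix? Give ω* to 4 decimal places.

ω* = 1.6735

n=15: λ(B_J) = 1 − λ(A)/2 = cos(kπ/16); k=1 gives ρ_J = 0.9808.
root = sin(π/16) = 0.19509  (since 1−cos² = sin²).
Young: ω* = 2/(1+√(1−ρ_J²)) = 2/(1+0.19509) = 2/1.19509 = 1.6735.
ρ_SOR = ω* − 1 = 1.6735 − 1 = 0.6735.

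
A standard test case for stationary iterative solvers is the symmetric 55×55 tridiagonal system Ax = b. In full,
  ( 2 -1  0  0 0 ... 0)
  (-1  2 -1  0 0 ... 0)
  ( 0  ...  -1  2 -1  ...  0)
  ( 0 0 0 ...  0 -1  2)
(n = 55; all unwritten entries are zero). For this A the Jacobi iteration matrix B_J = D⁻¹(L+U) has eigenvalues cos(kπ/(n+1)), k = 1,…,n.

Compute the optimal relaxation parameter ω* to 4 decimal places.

ω* = 1.8938

B_J for the 55×55 system has eigenvalues cos(kπ/56); ρ_J = cos(π/56) = 0.9984.
1 − cos²(π/56) = sin²(π/56) ⇒ √(1−ρ_J²) = sin(π/56) = 0.05607.
[ω*] 2 ÷ (1 + 0.05607) = 2 ÷ 1.05607 = 1.8938.
ρ(B_{ω*}) = ω*−1 = 0.8938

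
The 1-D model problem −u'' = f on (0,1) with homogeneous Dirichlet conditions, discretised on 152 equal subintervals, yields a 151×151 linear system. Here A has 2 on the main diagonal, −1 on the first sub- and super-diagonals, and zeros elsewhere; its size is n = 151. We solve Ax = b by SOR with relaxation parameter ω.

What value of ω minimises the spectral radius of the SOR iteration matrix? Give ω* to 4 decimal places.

ω* = 1.9595

B_J for the 151×151 system has eigenvalues cos(kπ/152); ρ_J = cos(π/152) = 0.9998.
√(1−ρ_J²) = |sin(π/152)| = 0.02067
Then 2/(1+√(1−ρ_J²)) = 2/(1+0.02067); ω* = 2/1.02067 = 1.9595.
ρ_SOR = ω* − 1 = 1.9595 − 1 = 0.9595.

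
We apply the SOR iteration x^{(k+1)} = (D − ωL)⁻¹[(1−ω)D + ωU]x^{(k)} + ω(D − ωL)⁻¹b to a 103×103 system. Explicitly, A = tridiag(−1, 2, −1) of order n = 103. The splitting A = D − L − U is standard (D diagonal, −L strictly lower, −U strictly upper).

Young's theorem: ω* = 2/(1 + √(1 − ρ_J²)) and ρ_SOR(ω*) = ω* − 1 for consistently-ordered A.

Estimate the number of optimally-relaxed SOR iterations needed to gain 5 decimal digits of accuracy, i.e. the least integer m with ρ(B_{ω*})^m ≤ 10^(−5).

ρ_J = max_k |cos(kπ/104)| = cos(π/104) = 0.9995438
√(1 − cos²(π/104)) = sin(π/104) ≈ 0.0302030.
ω* = 2/(1 + 0.0302030) = 2/1.0302030 = 1.9413650.
ρ_SOR = ω* − 1 ≈ 0.9413650.
For 5 digits: m = 5·ln10 / (−ln 0.9413650) = 11.5129/0.0604243 = 190.534; round up → m = 191.

m = 191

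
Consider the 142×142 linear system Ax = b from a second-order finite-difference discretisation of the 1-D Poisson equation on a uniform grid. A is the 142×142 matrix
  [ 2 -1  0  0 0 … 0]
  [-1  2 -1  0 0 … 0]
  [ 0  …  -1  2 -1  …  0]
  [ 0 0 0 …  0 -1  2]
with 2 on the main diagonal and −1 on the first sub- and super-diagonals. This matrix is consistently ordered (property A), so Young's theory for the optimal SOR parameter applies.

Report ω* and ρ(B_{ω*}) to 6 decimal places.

ω* = 1.957010, ρ_SOR = 0.957010

ρ_J = max_k |cos(kπ/143)| = cos(π/143) = 0.999759
√(1−ρ_J²) = |sin(π/143)| = 0.0219674
[ω*] 2 ÷ (1 + 0.0219674) = 2 ÷ 1.0219674 = 1.957010.
ρ_SOR = ω* − 1 = 1.957010 − 1 = 0.957010.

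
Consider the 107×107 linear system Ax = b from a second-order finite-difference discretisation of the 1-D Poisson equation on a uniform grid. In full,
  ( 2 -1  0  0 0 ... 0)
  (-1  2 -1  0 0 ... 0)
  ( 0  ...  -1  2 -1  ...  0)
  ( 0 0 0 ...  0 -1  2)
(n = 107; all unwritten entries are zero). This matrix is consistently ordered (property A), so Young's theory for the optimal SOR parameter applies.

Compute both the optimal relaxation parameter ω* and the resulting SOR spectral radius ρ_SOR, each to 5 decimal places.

[ρ_J] n=107: ρ(B_J) = cos(π/(n+1)) = cos(π/108) = 0.99958.
root = sin(π/108) = 0.029085  (since 1−cos² = sin²).
Then 2/(1+√(1−ρ_J²)) = 2/(1+0.029085); ω* = 2/1.029085 = 1.94347.
ρ_SOR = ω* − 1 ≈ 0.94347.

ω* = 1.94347, ρ_SOR = 0.94347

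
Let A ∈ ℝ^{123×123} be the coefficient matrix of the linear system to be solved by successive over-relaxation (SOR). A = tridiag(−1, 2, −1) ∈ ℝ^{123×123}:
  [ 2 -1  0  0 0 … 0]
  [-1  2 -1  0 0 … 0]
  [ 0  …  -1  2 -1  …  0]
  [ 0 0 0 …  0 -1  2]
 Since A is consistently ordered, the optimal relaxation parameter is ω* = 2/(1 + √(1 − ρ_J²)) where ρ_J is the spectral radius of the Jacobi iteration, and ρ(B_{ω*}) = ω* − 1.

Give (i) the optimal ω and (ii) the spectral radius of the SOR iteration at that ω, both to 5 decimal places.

ω* = 1.95059, ρ_SOR = 0.95059

½·tridiag(1,0,1) at n=123: λ_k = cos(kπ/124); max |λ| at k=1 ⇒ ρ_J = cos(π/124) ≈ 0.99968.
√(1 − cos²(π/124)) = sin(π/124) ≈ 0.025333.
Young: ω* = 2/(1+√(1−ρ_J²)) = 2/(1+0.025333) = 2/1.025333 = 1.95059.
and ρ(B_{ω*}) = 1.95059 − 1 = 0.95059.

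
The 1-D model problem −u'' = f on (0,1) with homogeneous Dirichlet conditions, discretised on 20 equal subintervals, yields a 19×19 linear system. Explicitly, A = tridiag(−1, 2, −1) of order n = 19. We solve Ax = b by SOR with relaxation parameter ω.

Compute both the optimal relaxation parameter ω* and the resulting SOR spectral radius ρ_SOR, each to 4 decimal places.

ω* = 1.7295, ρ_SOR = 0.7295

With n=19, ρ(Jacobi) = cos(π/20) = 0.9877.
1 − cos²(π/20) = sin²(π/20) ⇒ √(1−ρ_J²) = sin(π/20) = 0.15643.
Young: ω* = 2/(1+√(1−ρ_J²)) = 2/(1+0.15643) = 2/1.15643 = 1.7295.
ρ_SOR = ω* − 1 = 1.7295 − 1 = 0.7295.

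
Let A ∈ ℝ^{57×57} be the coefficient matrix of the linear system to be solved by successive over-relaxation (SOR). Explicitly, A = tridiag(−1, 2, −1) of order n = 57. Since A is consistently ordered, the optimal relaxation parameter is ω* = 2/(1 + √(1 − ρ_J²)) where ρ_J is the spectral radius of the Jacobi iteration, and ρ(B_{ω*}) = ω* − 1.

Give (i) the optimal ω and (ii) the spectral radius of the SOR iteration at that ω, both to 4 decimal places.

With n=57, ρ(Jacobi) = cos(π/58) = 0.9985.
root = sin(π/58) = 0.05414  (since 1−cos² = sin²).
[ω*] 2 ÷ (1 + 0.05414) = 2 ÷ 1.05414 = 1.8973.
ρ_SOR = ω* − 1 ≈ 0.8973.

ω* = 1.8973, ρ_SOR = 0.8973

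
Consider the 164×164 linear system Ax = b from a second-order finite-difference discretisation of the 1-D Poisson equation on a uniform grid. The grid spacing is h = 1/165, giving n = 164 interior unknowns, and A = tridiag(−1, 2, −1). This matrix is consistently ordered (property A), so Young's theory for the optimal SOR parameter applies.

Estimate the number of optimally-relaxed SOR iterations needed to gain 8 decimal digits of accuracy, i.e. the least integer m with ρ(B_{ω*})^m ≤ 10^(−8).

m = 484

n=164: λ(B_J) = 1 − λ(A)/2 = cos(kπ/165); k=1 gives ρ_J = 0.9998187.
1 − cos²(π/165) = sin²(π/165) ⇒ √(1−ρ_J²) = sin(π/165) = 0.0190388.
Young: ω* = 2/(1+√(1−ρ_J²)) = 2/(1+0.0190388) = 2/1.0190388 = 1.9626338.
ρ_SOR = ω* − 1 = 1.9626338 − 1 = 0.9626338.
(0.9626338)^m ≤ 10^{−8}  ⇒  m·ln(0.9626338) ≤ −8·ln10  ⇒  m ≥ 483.709  ⇒  m = 484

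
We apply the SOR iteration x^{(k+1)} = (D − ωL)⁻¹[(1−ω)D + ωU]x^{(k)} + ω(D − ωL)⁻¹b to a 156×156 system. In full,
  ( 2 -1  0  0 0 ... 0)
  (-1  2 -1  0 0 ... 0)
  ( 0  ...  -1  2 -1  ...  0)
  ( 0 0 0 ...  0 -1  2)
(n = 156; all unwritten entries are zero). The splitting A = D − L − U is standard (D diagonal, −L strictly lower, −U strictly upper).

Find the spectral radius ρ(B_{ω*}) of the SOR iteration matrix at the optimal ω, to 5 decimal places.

spectrum of D⁻¹(L+U) = {cos(kπ/157) : 1≤k≤156}; ρ_J = cos(π/157) = 0.99980.
1 − cos²(π/157) = sin²(π/157) ⇒ √(1−ρ_J²) = sin(π/157) = 0.020009.
So ω* = 2/1.020009 = 1.96077 (Young).
[ρ_SOR] ω* − 1 = 0.96077.

ρ_SOR = 0.96077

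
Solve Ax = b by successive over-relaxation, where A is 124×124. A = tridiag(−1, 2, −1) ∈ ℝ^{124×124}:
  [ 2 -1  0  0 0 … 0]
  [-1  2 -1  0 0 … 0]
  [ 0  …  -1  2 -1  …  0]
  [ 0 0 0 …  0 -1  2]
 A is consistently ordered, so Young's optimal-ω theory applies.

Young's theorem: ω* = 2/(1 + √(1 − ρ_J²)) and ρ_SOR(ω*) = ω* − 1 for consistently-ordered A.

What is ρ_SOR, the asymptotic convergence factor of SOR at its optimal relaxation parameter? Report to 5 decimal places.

ρ_SOR = 0.95097

n=124: λ(B_J) = 1 − λ(A)/2 = cos(kπ/125); k=1 gives ρ_J = 0.99968.
√(1−ρ_J²) simplifies to sin(π/125) = 0.025130.
[ω*] 2 ÷ (1 + 0.025130) = 2 ÷ 1.025130 = 1.95097.
[ρ_SOR] ω* − 1 = 0.95097.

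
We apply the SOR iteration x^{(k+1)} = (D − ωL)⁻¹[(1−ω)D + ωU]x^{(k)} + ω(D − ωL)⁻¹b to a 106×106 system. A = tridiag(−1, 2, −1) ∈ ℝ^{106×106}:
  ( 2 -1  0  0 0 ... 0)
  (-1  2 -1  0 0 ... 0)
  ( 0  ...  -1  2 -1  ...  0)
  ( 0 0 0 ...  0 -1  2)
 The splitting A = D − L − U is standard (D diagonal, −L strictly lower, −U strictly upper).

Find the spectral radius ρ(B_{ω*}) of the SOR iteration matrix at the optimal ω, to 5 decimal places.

ρ_J = max_k |cos(kπ/107)| = cos(π/107) = 0.99957
1 − cos²(π/107) = sin²(π/107) ⇒ √(1−ρ_J²) = sin(π/107) = 0.029356.
Young: ω* = 2/(1+√(1−ρ_J²)) = 2/(1+0.029356) = 2/1.029356 = 1.94296.
[ρ_SOR] ω* − 1 = 0.94296.

ρ_SOR = 0.94296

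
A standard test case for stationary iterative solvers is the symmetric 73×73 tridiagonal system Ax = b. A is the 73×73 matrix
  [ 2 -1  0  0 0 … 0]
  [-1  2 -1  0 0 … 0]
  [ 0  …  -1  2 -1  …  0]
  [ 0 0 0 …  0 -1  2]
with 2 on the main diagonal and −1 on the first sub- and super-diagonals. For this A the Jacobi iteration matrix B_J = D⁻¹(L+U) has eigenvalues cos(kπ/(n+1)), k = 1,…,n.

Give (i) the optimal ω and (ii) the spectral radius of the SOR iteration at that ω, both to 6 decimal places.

ω* = 1.918573, ρ_SOR = 0.918573

ρ_J = max_k |cos(kπ/74)| = cos(π/74) = 0.999099
√(1 − cos²(π/74)) = sin(π/74) ≈ 0.0424412.
[ω*] 2 ÷ (1 + 0.0424412) = 2 ÷ 1.0424412 = 1.918573.
Hence ρ(B_{ω*}) = 1.918573 − 1 = 0.918573.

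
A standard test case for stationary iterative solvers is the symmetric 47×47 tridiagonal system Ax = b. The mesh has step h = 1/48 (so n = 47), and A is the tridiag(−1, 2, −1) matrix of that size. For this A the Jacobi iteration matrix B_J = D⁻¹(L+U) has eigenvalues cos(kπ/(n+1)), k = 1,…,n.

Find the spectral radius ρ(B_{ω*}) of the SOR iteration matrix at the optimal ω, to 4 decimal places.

With n=47, ρ(Jacobi) = cos(π/48) = 0.9979.
√(1 − cos²(π/48)) = sin(π/48) ≈ 0.06540.
ω* = 2 / (1 + 0.06540) = 2 / 1.06540 ≈ 1.8772.
ρ(B_{ω*}) = ω*−1 = 0.8772

ρ_SOR = 0.8772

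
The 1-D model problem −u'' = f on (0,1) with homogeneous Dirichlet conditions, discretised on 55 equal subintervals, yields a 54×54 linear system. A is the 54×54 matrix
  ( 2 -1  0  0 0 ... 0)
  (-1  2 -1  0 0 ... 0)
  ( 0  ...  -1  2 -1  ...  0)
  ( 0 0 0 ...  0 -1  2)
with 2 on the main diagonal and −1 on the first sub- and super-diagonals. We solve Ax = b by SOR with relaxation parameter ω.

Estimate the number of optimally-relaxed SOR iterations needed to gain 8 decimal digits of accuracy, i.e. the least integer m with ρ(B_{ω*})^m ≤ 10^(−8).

m = 162

B_J for the 54×54 system has eigenvalues cos(kπ/55); ρ_J = cos(π/55) = 0.9983691.
√(1 − cos²(π/55)) = sin(π/55) ≈ 0.0570888.
[ω*] 2 ÷ (1 + 0.0570888) = 2 ÷ 1.0570888 = 1.8919886.
ρ_SOR = ω* − 1 = 1.8919886 − 1 = 0.8919886.
For 8 digits: m = 8·ln10 / (−ln 0.8919886) = 18.4207/0.114302 = 161.158; round up → m = 162.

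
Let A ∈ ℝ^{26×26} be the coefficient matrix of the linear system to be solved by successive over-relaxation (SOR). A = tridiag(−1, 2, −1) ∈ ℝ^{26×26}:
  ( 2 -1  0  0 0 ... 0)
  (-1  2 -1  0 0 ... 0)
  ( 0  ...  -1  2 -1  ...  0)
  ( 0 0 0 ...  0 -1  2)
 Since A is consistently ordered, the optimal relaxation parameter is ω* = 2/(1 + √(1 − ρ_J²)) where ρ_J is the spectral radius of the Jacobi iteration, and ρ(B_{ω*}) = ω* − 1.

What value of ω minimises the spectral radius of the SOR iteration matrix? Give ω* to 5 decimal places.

spectrum of D⁻¹(L+U) = {cos(kπ/27) : 1≤k≤26}; ρ_J = cos(π/27) = 0.99324.
1 − cos²(π/27) = sin²(π/27) ⇒ √(1−ρ_J²) = sin(π/27) = 0.116093.
Young: ω* = 2/(1+√(1−ρ_J²)) = 2/(1+0.116093) = 2/1.116093 = 1.79197.
Hence ρ(B_{ω*}) = 1.79197 − 1 = 0.79197.

ω* = 1.79197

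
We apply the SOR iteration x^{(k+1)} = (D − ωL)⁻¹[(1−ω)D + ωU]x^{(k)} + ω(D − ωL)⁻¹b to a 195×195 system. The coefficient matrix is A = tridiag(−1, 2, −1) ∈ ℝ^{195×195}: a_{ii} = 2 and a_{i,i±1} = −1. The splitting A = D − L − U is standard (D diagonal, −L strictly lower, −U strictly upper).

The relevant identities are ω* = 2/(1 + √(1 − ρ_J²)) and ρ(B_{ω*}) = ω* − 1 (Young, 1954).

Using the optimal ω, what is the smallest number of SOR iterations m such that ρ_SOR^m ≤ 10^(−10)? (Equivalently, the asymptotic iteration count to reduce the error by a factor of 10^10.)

With n=195, ρ(Jacobi) = cos(π/196) = 0.9998715.
root = sin(π/196) = 0.0160278  (since 1−cos² = sin²).
ω* = 2/(1+0.0160278) = 1.9684501
and ρ(B_{ω*}) = 1.9684501 − 1 = 0.9684501.
m ≥ 10·ln10 / (−ln 0.9684501) = 718.251; smallest integer m = 719.

m = 719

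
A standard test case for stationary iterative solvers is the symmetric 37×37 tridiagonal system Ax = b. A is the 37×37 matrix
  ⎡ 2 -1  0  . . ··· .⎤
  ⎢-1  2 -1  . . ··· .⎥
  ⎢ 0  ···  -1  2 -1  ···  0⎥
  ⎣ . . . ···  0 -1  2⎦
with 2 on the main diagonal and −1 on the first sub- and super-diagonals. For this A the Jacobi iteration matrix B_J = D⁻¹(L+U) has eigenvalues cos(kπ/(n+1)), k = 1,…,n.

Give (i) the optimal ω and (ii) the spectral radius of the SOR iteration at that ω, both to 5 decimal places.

ω* = 1.84744, ρ_SOR = 0.84744

With n=37, ρ(Jacobi) = cos(π/38) = 0.99658.
√(1 − cos²(π/38)) = sin(π/38) ≈ 0.082579.
[ω*] 2 ÷ (1 + 0.082579) = 2 ÷ 1.082579 = 1.84744.
Hence ρ(B_{ω*}) = 1.84744 − 1 = 0.84744.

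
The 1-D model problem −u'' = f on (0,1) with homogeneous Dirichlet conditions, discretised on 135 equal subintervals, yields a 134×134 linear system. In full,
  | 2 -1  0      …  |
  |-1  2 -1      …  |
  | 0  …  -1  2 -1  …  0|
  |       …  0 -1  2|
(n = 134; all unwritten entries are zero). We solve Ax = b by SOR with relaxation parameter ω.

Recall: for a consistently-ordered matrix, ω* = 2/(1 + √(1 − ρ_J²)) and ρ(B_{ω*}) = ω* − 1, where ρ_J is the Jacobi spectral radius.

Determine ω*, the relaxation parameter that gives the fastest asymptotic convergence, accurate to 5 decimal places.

ω* = 1.95452

spectrum of D⁻¹(L+U) = {cos(kπ/135) : 1≤k≤134}; ρ_J = cos(π/135) = 0.99973.
√(1−ρ_J²) = |sin(π/135)| = 0.023269
[ω*] 2 ÷ (1 + 0.023269) = 2 ÷ 1.023269 = 1.95452.
ρ_SOR = ω* − 1 = 1.95452 − 1 = 0.95452.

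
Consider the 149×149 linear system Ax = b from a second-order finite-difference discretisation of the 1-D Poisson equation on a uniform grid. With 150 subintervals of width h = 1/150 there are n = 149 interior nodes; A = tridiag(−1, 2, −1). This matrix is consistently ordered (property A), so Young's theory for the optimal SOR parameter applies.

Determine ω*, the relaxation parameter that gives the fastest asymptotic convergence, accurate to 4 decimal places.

[ρ_J] n=149: ρ(B_J) = cos(π/(n+1)) = cos(π/150) = 0.9998.
1 − cos²(π/150) = sin²(π/150) ⇒ √(1−ρ_J²) = sin(π/150) = 0.02094.
Young: ω* = 2/(1+√(1−ρ_J²)) = 2/(1+0.02094) = 2/1.02094 = 1.9590.
[ρ_SOR] ω* − 1 = 0.9590.

ω* = 1.9590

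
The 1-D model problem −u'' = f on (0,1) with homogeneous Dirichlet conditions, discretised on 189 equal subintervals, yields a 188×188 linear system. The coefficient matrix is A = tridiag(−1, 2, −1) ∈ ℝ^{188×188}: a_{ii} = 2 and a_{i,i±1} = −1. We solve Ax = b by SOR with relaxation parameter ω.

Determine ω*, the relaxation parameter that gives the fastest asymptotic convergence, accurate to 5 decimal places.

spectrum of D⁻¹(L+U) = {cos(kπ/189) : 1≤k≤188}; ρ_J = cos(π/189) = 0.99986.
1 − cos²(π/189) = sin²(π/189) ⇒ √(1−ρ_J²) = sin(π/189) = 0.016621.
ω* = 2/(1+0.016621) = 1.96730
ρ_SOR = ω* − 1 = 1.96730 − 1 = 0.96730.

ω* = 1.96730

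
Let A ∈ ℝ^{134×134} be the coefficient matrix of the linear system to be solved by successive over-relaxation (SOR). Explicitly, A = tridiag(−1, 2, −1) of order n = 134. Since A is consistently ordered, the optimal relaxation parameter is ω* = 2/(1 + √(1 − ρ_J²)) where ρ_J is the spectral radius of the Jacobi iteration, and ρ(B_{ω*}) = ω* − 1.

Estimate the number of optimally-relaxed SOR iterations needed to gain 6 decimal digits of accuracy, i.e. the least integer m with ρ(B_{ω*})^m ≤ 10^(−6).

B_J for the 134×134 system has eigenvalues cos(kπ/135); ρ_J = cos(π/135) = 0.9997292.
root = sin(π/135) = 0.0232690  (since 1−cos² = sin²).
[ω*] 2 ÷ (1 + 0.0232690) = 2 ÷ 1.0232690 = 1.9545203.
Hence ρ(B_{ω*}) = 1.9545203 − 1 = 0.9545203.
6·ln10 = 13.8155; −ln(0.9545203) = 0.0465464; m = ⌈13.8155/0.0465464⌉ = ⌈296.811⌉ = 297.

m = 297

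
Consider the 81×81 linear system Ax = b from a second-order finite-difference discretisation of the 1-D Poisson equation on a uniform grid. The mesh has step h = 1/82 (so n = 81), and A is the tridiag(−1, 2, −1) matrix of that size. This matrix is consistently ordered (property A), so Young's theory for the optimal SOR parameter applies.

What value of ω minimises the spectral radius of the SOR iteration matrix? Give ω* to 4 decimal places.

½·tridiag(1,0,1) at n=81: λ_k = cos(kπ/82); max |λ| at k=1 ⇒ ρ_J = cos(π/82) ≈ 0.9993.
root = sin(π/82) = 0.03830  (since 1−cos² = sin²).
Then 2/(1+√(1−ρ_J²)) = 2/(1+0.03830); ω* = 2/1.03830 = 1.9262.
and ρ(B_{ω*}) = 1.9262 − 1 = 0.9262.

ω* = 1.9262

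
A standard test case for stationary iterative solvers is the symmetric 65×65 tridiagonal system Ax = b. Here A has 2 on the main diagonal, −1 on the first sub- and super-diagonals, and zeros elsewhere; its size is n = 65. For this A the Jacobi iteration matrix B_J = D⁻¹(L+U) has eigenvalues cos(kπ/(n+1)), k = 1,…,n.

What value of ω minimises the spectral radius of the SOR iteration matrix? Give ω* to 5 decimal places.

ω* = 1.90916

spectrum of D⁻¹(L+U) = {cos(kπ/66) : 1≤k≤65}; ρ_J = cos(π/66) = 0.99887.
1 − cos²(π/66) = sin²(π/66) ⇒ √(1−ρ_J²) = sin(π/66) = 0.047582.
ω* = 2 / (1 + 0.047582) = 2 / 1.047582 ≈ 1.90916.
Hence ρ(B_{ω*}) = 1.90916 − 1 = 0.90916.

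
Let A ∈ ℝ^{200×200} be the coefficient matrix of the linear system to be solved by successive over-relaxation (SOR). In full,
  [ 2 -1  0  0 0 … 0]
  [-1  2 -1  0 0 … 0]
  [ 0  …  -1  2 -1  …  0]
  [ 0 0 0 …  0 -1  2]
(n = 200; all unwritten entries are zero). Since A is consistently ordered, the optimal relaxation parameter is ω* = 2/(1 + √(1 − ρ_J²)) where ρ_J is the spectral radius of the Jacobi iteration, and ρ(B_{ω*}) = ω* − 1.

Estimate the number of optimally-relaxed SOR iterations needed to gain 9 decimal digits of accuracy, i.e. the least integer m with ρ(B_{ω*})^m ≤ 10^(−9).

m = 663

With n=200, ρ(Jacobi) = cos(π/201) = 0.9998779.
√(1−ρ_J²) = |sin(π/201)| = 0.0156292
ω* = 2 / (1 + 0.0156292) = 2 / 1.0156292 ≈ 1.9692226.
Hence ρ(B_{ω*}) = 1.9692226 − 1 = 0.9692226.
9·ln10 = 20.7233; −ln(0.9692226) = 0.031261; m = ⌈20.7233/0.031261⌉ = ⌈662.912⌉ = 663.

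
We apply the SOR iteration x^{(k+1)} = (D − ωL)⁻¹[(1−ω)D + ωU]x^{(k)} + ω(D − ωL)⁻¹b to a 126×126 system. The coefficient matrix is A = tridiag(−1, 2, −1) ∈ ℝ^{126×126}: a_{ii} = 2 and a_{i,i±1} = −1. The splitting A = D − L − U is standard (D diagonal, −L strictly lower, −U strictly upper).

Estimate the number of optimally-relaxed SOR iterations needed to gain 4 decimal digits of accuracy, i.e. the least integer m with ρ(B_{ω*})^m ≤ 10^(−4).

With n=126, ρ(Jacobi) = cos(π/127) = 0.9996941.
root = sin(π/127) = 0.0247344  (since 1−cos² = sin²).
Then 2/(1+√(1−ρ_J²)) = 2/(1+0.0247344); ω* = 2/1.0247344 = 1.9517252.
and ρ(B_{ω*}) = 1.9517252 − 1 = 0.9517252.
ρ_SOR^m ≤ 10^(−4) ⇔ m ≥ 4·ln10/(−ln 0.9517252) = 9.21034/0.0494789 = 186.147; m = ⌈186.147⌉ = 187.

m = 187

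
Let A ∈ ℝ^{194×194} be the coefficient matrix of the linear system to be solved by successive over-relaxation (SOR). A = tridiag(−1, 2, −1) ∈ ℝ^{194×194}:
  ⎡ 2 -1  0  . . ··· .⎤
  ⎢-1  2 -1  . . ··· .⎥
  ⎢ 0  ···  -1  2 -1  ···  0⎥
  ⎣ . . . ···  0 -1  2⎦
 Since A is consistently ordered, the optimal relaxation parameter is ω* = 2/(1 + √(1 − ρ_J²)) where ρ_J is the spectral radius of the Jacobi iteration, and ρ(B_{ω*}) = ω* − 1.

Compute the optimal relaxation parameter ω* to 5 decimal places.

n=194: λ(B_J) = 1 − λ(A)/2 = cos(kπ/195); k=1 gives ρ_J = 0.99987.
√(1−ρ_J²) simplifies to sin(π/195) = 0.016110.
So ω* = 2/1.016110 = 1.96829 (Young).
ρ_SOR = ω* − 1 ≈ 0.96829.

ω* = 1.96829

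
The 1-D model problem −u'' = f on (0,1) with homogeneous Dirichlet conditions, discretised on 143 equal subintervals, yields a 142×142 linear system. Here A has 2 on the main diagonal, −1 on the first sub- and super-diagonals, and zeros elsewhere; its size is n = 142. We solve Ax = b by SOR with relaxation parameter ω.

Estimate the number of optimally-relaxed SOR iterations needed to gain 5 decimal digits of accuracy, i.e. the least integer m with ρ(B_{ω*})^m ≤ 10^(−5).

m = 263

spectrum of D⁻¹(L+U) = {cos(kπ/143) : 1≤k≤142}; ρ_J = cos(π/143) = 0.9997587.
1 − cos²(π/143) = sin²(π/143) ⇒ √(1−ρ_J²) = sin(π/143) = 0.0219674.
[ω*] 2 ÷ (1 + 0.0219674) = 2 ÷ 1.0219674 = 1.9570096.
ρ_SOR = ω* − 1 ≈ 0.9570096.
Need (0.9570096)^m ≤ 10^(−5): m ≥ 5·ln10/|ln 0.9570096| = 11.5129/0.0439419 = 262.003 ⇒ m = 263.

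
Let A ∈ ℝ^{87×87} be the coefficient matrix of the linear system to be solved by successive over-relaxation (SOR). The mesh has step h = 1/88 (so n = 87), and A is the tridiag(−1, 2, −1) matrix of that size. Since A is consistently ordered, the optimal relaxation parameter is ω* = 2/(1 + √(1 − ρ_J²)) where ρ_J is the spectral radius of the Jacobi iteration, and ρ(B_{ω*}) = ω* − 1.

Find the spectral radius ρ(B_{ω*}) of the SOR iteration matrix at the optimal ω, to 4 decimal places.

n=87: λ(B_J) = 1 − λ(A)/2 = cos(kπ/88); k=1 gives ρ_J = 0.9994.
√(1 − cos²(π/88)) = sin(π/88) ≈ 0.03569.
So ω* = 2/1.03569 = 1.9311 (Young).
[ρ_SOR] ω* − 1 = 0.9311.

ρ_SOR = 0.9311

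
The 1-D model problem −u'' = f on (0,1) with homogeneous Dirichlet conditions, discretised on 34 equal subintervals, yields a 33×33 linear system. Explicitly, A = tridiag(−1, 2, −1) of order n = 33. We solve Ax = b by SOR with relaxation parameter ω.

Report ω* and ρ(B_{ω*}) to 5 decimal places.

ω* = 1.83105, ρ_SOR = 0.83105

With n=33, ρ(Jacobi) = cos(π/34) = 0.99573.
1 − cos²(π/34) = sin²(π/34) ⇒ √(1−ρ_J²) = sin(π/34) = 0.092268.
ω* = 2/(1 + 0.092268) = 2/1.092268 = 1.83105.
At ω = 1.83105 every |λ(B_ω)| = ω−1, so ρ_SOR = 0.83105.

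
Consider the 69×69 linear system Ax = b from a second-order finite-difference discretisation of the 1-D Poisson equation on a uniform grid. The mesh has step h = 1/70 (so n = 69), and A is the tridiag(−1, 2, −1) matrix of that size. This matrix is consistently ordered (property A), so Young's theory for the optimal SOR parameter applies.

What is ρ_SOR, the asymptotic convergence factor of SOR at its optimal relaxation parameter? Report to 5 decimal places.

spectrum of D⁻¹(L+U) = {cos(kπ/70) : 1≤k≤69}; ρ_J = cos(π/70) = 0.99899.
root = sin(π/70) = 0.044865  (since 1−cos² = sin²).
Young: ω* = 2/(1+√(1−ρ_J²)) = 2/(1+0.044865) = 2/1.044865 = 1.91412.
[ρ_SOR] ω* − 1 = 0.91412.

ρ_SOR = 0.91412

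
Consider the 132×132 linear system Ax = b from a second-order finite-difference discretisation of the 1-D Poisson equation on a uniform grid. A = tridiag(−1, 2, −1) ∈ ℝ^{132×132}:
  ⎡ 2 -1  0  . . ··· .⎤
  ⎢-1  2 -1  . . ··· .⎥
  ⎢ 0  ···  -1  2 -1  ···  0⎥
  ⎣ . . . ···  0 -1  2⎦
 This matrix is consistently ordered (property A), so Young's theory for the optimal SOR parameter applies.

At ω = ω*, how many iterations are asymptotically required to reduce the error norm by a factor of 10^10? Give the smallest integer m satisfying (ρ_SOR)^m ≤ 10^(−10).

m = 488

ρ_J = max_k |cos(kπ/133)| = cos(π/133) = 0.9997210
√(1−ρ_J²) = |sin(π/133)| = 0.0236188
ω* = 2/(1+0.0236188) = 1.9538524
Hence ρ(B_{ω*}) = 1.9538524 − 1 = 0.9538524.
ρ_SOR^m ≤ 10^(−10) ⇔ m ≥ 10·ln10/(−ln 0.9538524) = 23.0259/0.0472463 = 487.359; m = ⌈487.359⌉ = 488.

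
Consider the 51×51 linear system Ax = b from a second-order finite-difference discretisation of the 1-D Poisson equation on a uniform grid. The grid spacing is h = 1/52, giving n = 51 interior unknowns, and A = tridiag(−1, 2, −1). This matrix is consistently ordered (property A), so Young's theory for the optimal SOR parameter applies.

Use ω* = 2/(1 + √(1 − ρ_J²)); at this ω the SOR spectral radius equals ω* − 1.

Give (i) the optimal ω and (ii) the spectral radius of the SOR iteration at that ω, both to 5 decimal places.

½·tridiag(1,0,1) at n=51: λ_k = cos(kπ/52); max |λ| at k=1 ⇒ ρ_J = cos(π/52) ≈ 0.99818.
1 − cos²(π/52) = sin²(π/52) ⇒ √(1−ρ_J²) = sin(π/52) = 0.060378.
ω* = 2/(1+0.060378) = 1.88612
[ρ_SOR] ω* − 1 = 0.88612.

ω* = 1.88612, ρ_SOR = 0.88612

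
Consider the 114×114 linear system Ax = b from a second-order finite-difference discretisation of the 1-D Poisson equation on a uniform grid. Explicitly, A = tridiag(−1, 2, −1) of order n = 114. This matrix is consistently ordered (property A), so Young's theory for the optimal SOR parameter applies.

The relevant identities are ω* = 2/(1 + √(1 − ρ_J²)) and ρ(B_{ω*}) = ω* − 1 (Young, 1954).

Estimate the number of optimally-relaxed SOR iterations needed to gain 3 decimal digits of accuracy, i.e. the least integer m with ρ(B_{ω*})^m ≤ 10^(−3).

spectrum of D⁻¹(L+U) = {cos(kπ/115) : 1≤k≤114}; ρ_J = cos(π/115) = 0.9996269.
1 − cos²(π/115) = sin²(π/115) ⇒ √(1−ρ_J²) = sin(π/115) = 0.0273148.
So ω* = 2/1.0273148 = 1.9468229 (Young).
ρ_SOR = ω* − 1 ≈ 0.9468229.
Need (0.9468229)^m ≤ 10^(−3): m ≥ 3·ln10/|ln 0.9468229| = 6.90776/0.0546432 = 126.416 ⇒ m = 127.

m = 127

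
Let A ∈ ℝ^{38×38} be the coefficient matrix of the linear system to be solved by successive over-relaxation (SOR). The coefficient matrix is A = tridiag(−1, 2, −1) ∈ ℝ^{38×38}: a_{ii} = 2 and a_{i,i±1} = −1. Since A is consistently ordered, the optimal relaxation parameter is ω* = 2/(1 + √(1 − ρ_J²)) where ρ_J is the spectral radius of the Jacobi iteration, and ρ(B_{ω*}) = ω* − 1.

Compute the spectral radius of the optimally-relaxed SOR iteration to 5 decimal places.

ρ_SOR = 0.85105

½·tridiag(1,0,1) at n=38: λ_k = cos(kπ/39); max |λ| at k=1 ⇒ ρ_J = cos(π/39) ≈ 0.99676.
root = sin(π/39) = 0.080467  (since 1−cos² = sin²).
ω* = 2/(1 + 0.080467) = 2/1.080467 = 1.85105.
ρ_SOR = ω* − 1 ≈ 0.85105.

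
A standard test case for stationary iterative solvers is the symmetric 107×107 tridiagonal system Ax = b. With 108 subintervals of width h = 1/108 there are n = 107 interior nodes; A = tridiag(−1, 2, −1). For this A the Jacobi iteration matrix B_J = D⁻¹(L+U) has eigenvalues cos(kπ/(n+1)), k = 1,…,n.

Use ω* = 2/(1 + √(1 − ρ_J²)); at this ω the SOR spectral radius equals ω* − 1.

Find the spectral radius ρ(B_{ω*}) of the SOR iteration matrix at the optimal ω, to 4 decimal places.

ρ_SOR = 0.9435

ρ_J = max_k |cos(kπ/108)| = cos(π/108) = 0.9996
√(1−ρ_J²) simplifies to sin(π/108) = 0.02908.
[ω*] 2 ÷ (1 + 0.02908) = 2 ÷ 1.02908 = 1.9435.
Hence ρ(B_{ω*}) = 1.9435 − 1 = 0.9435.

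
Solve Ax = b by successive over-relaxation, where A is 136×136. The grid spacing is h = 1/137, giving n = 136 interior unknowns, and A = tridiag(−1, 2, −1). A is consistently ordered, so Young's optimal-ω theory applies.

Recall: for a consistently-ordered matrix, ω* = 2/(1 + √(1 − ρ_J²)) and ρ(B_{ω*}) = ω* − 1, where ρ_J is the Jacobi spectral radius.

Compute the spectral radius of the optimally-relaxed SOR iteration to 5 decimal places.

½·tridiag(1,0,1) at n=136: λ_k = cos(kπ/137); max |λ| at k=1 ⇒ ρ_J = cos(π/137) ≈ 0.99974.
√(1−ρ_J²) simplifies to sin(π/137) = 0.022929.
Then 2/(1+√(1−ρ_J²)) = 2/(1+0.022929); ω* = 2/1.022929 = 1.95517.
At ω = 1.95517 every |λ(B_ω)| = ω−1, so ρ_SOR = 0.95517.

ρ_SOR = 0.95517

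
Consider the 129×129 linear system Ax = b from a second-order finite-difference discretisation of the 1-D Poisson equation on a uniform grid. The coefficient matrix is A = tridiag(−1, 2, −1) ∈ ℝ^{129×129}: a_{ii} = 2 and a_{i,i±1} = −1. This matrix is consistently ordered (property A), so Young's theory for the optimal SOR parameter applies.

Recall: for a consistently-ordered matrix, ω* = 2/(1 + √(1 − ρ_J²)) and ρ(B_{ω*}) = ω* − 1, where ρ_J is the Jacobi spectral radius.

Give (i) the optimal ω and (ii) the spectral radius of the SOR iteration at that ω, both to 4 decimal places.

½·tridiag(1,0,1) at n=129: λ_k = cos(kπ/130); max |λ| at k=1 ⇒ ρ_J = cos(π/130) ≈ 0.9997.
root = sin(π/130) = 0.02416  (since 1−cos² = sin²).
ω* = 2/(1 + 0.02416) = 2/1.02416 = 1.9528.
ρ(B_{ω*}) = ω*−1 = 0.9528

ω* = 1.9528, ρ_SOR = 0.9528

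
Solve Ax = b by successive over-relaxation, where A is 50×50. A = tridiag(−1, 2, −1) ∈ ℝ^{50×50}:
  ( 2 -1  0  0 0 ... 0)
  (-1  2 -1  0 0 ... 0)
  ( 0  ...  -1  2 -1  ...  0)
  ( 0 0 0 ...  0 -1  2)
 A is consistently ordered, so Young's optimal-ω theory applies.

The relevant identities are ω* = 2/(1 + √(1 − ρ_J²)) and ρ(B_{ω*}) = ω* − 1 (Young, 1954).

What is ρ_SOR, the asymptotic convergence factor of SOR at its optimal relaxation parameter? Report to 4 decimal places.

With n=50, ρ(Jacobi) = cos(π/51) = 0.9981.
√(1−ρ_J²) = |sin(π/51)| = 0.06156
ω* = 2 / (1 + 0.06156) = 2 / 1.06156 ≈ 1.8840.
Hence ρ(B_{ω*}) = 1.8840 − 1 = 0.8840.

ρ_SOR = 0.8840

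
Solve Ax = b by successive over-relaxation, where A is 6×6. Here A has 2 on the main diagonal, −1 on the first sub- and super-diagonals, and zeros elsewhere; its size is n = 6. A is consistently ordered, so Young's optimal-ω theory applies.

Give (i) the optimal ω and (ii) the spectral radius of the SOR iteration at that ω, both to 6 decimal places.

With n=6, ρ(Jacobi) = cos(π/7) = 0.900969.
1 − cos²(π/7) = sin²(π/7) ⇒ √(1−ρ_J²) = sin(π/7) = 0.4338837.
ω* = 2/(1 + 0.4338837) = 2/1.4338837 = 1.394813.
ρ_SOR = ω* − 1 ≈ 0.394813.

ω* = 1.394813, ρ_SOR = 0.394813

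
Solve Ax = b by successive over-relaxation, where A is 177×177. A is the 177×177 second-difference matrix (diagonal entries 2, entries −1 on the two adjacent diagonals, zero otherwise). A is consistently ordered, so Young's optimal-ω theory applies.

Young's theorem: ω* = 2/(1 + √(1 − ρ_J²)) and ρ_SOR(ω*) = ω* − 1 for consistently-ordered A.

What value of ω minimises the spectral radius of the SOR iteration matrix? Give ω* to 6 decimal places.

[ρ_J] n=177: ρ(B_J) = cos(π/(n+1)) = cos(π/178) = 0.999844.
√(1−ρ_J²) simplifies to sin(π/178) = 0.0176485.
Then 2/(1+√(1−ρ_J²)) = 2/(1+0.0176485); ω* = 2/1.0176485 = 1.965315.
ρ_SOR = ω* − 1 = 1.965315 − 1 = 0.965315.

ω* = 1.965315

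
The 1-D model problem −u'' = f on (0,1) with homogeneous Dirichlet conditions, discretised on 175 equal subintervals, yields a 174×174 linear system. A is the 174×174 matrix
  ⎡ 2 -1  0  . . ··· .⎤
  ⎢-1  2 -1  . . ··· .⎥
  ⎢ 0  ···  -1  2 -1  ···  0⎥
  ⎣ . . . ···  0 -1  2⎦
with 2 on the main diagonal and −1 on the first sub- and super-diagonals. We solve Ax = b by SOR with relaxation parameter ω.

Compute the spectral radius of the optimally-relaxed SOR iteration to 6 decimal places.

ρ_SOR = 0.964731

With n=174, ρ(Jacobi) = cos(π/175) = 0.999839.
root = sin(π/175) = 0.0179510  (since 1−cos² = sin²).
Then 2/(1+√(1−ρ_J²)) = 2/(1+0.0179510); ω* = 2/1.0179510 = 1.964731.
Hence ρ(B_{ω*}) = 1.964731 − 1 = 0.964731.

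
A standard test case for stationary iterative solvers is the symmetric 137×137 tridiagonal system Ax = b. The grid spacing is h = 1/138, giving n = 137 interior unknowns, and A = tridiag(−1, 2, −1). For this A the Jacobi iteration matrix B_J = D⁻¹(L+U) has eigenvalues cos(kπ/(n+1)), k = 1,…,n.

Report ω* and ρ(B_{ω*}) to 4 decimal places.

n=137: λ(B_J) = 1 − λ(A)/2 = cos(kπ/138); k=1 gives ρ_J = 0.9997.
√(1−ρ_J²) = |sin(π/138)| = 0.02276
ω* = 2/(1+0.02276) = 1.9555
ρ_SOR = ω* − 1 ≈ 0.9555.

ω* = 1.9555, ρ_SOR = 0.9555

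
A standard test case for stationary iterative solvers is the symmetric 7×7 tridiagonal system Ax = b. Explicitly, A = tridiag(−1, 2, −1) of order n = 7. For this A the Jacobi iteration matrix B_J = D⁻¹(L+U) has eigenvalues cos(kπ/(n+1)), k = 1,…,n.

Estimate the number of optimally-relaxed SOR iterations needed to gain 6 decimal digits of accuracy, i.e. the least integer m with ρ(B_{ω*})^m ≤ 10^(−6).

B_J for the 7×7 system has eigenvalues cos(kπ/8); ρ_J = cos(π/8) = 0.9238795.
root = sin(π/8) = 0.3826834  (since 1−cos² = sin²).
Then 2/(1+√(1−ρ_J²)) = 2/(1+0.3826834); ω* = 2/1.3826834 = 1.4464627.
Hence ρ(B_{ω*}) = 1.4464627 − 1 = 0.4464627.
Need (0.4464627)^m ≤ 10^(−6): m ≥ 6·ln10/|ln 0.4464627| = 13.8155/0.806399 = 17.132 ⇒ m = 18.

m = 18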